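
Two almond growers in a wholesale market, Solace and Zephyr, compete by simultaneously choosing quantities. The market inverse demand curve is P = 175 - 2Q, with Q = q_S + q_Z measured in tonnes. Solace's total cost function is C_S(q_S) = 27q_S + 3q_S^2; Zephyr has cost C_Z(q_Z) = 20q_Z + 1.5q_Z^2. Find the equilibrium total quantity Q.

30

Solace's profit: π_S = (175 - 2Q)q_S - (27q_S + 3q_S²). Setting ∂π_S/∂q_S = 0: 148 - 10q_S - 2(q_Z) = 0.
Zephyr's first-order condition: 155 - 7q_Z - 2(q_S) = 0.
Rearranging gives the reaction functions q_S = (148 - 2q_Z)/10 and q_Z = (155 - 2q_S)/7.
Solving the pair: q_S = 11, q_Z = 19.
Total output Q = 11 + 19 = 30.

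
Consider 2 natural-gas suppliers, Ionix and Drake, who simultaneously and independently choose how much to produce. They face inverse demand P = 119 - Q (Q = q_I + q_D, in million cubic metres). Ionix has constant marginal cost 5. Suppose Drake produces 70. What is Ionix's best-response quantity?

With the rival's output fixed at 70, Ionix's profit is π_I = (119 - 70 - q_I)q_I - (5q_I) = (49 - q_I)q_I - (5q_I).
∂π_I/∂q_I = 44 - 2q_I = 0, so q_I = 22.

22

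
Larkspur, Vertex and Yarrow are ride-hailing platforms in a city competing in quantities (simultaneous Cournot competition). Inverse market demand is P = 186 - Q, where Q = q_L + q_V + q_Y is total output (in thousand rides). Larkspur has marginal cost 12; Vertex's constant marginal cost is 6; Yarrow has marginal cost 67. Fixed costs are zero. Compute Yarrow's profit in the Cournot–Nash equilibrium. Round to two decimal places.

Larkspur's profit: π_L = (186 - Q)q_L - (12q_L). Setting ∂π_L/∂q_L = 0: 174 - 2q_L - (q_V + q_Y) = 0.
Vertex's first-order condition: 180 - 2q_V - (q_L + q_Y) = 0.
Yarrow's profit: π_Y = (186 - Q)q_Y - (67q_Y). Setting ∂π_Y/∂q_Y = 0: 119 - 2q_Y - (q_L + q_V) = 0.
Adding the 3 conditions: 473 − 2Q − 2Q = 0, i.e. Q = 473/4.
Back-substituting: q_L = (174 − 473/4) = 223/4, q_V = (180 − 473/4) = 247/4, q_Y = (119 − 473/4) = 3/4.
Price P = 186 - 473/4 = 271/4.
Yarrow's profit: (271/4 - 67)·(3/4) = 9/16.

0.56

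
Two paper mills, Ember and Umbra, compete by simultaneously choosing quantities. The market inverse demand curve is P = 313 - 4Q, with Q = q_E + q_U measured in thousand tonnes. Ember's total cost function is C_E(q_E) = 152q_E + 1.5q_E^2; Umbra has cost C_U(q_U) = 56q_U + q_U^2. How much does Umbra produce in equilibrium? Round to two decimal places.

Ember's profit: π_E = (313 - 4Q)q_E - (152q_E + (3/2)q_E²). Setting ∂π_E/∂q_E = 0: 161 - 11q_E - 4(q_U) = 0.
Umbra's first-order condition: 257 - 10q_U - 4(q_E) = 0.
Best responses: q_E = (161 - 4q_U)/11, q_U = (257 - 4q_E)/10.
Solving the pair: q_E = 291/47, q_U = 23.2234.

23.22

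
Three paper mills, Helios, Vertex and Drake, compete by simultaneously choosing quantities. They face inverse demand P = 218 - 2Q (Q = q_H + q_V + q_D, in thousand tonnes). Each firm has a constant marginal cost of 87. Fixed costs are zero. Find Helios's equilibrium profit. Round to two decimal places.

536.28

A representative firm's profit is π_i = q_i(218 - 2Q) - 87q_i.
First-order condition (treating rivals' output as given): 131 - 4q_i - 2·Σ_{j≠i} q_j = 0.
By symmetry each firm produces the same amount; substituting Σ_{j≠i} q_j = 2q_i yields q_i = 131/8.
Price P = 218 - 2·(393/8) = 479/4.
Helios's profit: (479/4 - 87)·(131/8) = 536.2813.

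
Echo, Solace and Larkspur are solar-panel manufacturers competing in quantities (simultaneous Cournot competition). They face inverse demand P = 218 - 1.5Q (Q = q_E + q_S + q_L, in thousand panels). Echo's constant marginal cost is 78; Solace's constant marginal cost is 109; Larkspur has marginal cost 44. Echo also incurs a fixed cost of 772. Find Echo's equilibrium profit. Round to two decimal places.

Echo's profit: π_E = (218 - 1.5Q)q_E - (78q_E). Setting ∂π_E/∂q_E = 0: 140 - 3q_E - (3/2)(q_S + q_L) = 0.
Solace's profit: π_S = (218 - 1.5Q)q_S - (109q_S). Setting ∂π_S/∂q_S = 0: 109 - 3q_S - (3/2)(q_E + q_L) = 0.
Larkspur's first-order condition: 174 - 3q_L - (3/2)(q_E + q_S) = 0.
Summing all 3 equations gives 423 − 6Q = 0, hence Q = 141/2.
Back-substituting: q_E = (140 − 423/4)/(3/2) = 137/6, q_S = (109 − 423/4)/(3/2) = 13/6, q_L = (174 − 423/4)/(3/2) = 91/2.
Price P = 218 - (3/2)·(141/2) = 449/4.
Echo's profit: (449/4 - 78)·(137/6) - 772 = 241/24.

10.04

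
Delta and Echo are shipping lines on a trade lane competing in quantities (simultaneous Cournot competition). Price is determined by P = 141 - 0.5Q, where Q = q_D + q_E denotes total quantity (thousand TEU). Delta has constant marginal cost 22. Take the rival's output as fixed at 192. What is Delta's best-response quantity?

23

With the rival's output fixed at 192, Delta's profit is π_D = (141 - (1/2)·192 - (1/2)q_D)q_D - (22q_D) = (45 - (1/2)q_D)q_D - (22q_D).
∂π_D/∂q_D = 23 - q_D = 0, so q_D = 23.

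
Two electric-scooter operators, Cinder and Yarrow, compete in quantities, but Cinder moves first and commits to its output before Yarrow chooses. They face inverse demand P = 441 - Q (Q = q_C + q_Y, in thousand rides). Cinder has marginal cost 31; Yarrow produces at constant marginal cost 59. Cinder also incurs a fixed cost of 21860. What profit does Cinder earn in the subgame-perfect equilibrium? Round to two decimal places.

2120.50

The follower Yarrow best-responds to any q_C: π_Y = (441 - Q)q_Y - 59q_Y.
Follower FOC: 382 - q_C - 2q_Y = 0, so q_Y(q_C) = (382 - q_C)/2.
The leader anticipates this reaction. Substituting into P = 441 - Q gives P = 250 - (1/2)q_C, so π_C = (250 - (1/2)q_C)q_C - 31q_C.
The leader's first-order condition 219 - q_C = 0 yields q_C = 219.
Then q_Y = (382 - 219)/2 = 163/2.
Price P = 441 - 601/2 = 281/2.
Cinder's profit: (281/2 - 31)·219 - 21860 = 2120.5000.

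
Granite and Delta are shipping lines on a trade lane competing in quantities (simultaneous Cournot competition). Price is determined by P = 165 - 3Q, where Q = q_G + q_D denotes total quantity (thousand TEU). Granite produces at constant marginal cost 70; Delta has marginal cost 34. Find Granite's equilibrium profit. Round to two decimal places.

Granite's profit: π_G = (165 - 3Q)q_G - (70q_G). Setting ∂π_G/∂q_G = 0: 95 - 6q_G - 3(q_D) = 0.
Delta's profit: π_D = (165 - 3Q)q_D - (34q_D). Setting ∂π_D/∂q_D = 0: 131 - 6q_D - 3(q_G) = 0.
So q_G = (95 - 3q_D)/6 and q_D = (131 - 3q_G)/6.
Solving the pair: q_G = 59/9, q_D = 167/9.
Price P = 165 - 3·(226/9) = 269/3.
Granite's profit: (269/3 - 70)·(59/9) = 128.9259.

128.93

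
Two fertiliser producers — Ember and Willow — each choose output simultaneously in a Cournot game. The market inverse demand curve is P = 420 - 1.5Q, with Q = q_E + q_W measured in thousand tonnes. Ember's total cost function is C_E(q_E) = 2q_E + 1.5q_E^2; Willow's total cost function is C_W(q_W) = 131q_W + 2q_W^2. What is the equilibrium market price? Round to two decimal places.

284.17

Ember's profit: π_E = (420 - 1.5Q)q_E - (2q_E + (3/2)q_E²). Setting ∂π_E/∂q_E = 0: 418 - 6q_E - (3/2)(q_W) = 0.
Willow's profit: π_W = (420 - 1.5Q)q_W - (131q_W + 2q_W²). Setting ∂π_W/∂q_W = 0: 289 - 7q_W - (3/2)(q_E) = 0.
So q_E = (418 - (3/2)q_W)/6 and q_W = (289 - (3/2)q_E)/7.
Solving the pair: q_E = 62.7044, q_W = 1476/53.
Total output Q = 90.5535, so price P = 420 - (3/2)·90.5535 = 284.1698.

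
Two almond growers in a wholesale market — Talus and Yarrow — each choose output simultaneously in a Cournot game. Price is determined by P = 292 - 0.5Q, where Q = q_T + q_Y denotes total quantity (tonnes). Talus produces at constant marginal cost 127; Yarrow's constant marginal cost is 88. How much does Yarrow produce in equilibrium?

162

Talus's profit: π_T = (292 - 0.5Q)q_T - (127q_T). Setting ∂π_T/∂q_T = 0: 165 - q_T - (1/2)(q_Y) = 0.
Yarrow's first-order condition: 204 - q_Y - (1/2)(q_T) = 0.
Rearranging gives the reaction functions q_T = (165 - (1/2)q_Y) and q_Y = (204 - (1/2)q_T).
Solving the pair: q_T = 84, q_Y = 162.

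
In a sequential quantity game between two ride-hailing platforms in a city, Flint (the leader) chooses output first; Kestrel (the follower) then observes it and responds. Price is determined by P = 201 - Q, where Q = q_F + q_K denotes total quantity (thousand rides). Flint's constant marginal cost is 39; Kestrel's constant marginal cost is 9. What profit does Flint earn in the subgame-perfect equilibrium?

2178

The follower Kestrel best-responds to any q_F: π_K = (201 - Q)q_K - 9q_K.
Follower FOC: 192 - q_F - 2q_K = 0, so q_K(q_F) = (192 - q_F)/2.
Flint substitutes q_K(q_F) into its own profit: π_F = q_F(201 - q_F - (192 - q_F)/2) - 39q_F = (105 - (1/2)q_F)q_F - 39q_F.
Maximising: ∂π_F/∂q_F = 66 - q_F = 0, giving q_F = 66.
Then q_K = (192 - 66)/2 = 63.
Price P = 201 - 129 = 72.
Flint's profit: (72 - 39)·66 = 2178.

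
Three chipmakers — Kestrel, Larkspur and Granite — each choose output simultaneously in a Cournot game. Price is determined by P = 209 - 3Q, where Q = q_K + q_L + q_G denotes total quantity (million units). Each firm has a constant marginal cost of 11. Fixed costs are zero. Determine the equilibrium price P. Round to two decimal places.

60.50

A representative firm's profit is π_i = q_i(209 - 3Q) - 11q_i.
First-order condition (treating rivals' output as given): 198 - 6q_i - 3·Σ_{j≠i} q_j = 0.
With identical firms every q_j equals q_i, so Σ_{j≠i} q_j = 2q_i and 198 = 12q_i, giving q_i = 33/2.
Total output Q = 99/2, so price P = 209 - 3·(99/2) = 121/2.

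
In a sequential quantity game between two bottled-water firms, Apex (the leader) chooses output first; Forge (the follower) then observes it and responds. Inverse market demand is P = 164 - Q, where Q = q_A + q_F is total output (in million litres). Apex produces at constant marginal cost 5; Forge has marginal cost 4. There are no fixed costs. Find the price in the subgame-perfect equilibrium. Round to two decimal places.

44.50

The follower Forge best-responds to any q_A: π_F = (164 - Q)q_F - 4q_F.
∂π_F/∂q_F = 160 - q_A - 2q_F = 0 gives the reaction function q_F = (160 - q_A)/2.
The leader anticipates this reaction. Substituting into P = 164 - Q gives P = 84 - (1/2)q_A, so π_A = (84 - (1/2)q_A)q_A - 5q_A.
Leader FOC: 79 - q_A = 0, so q_A = 79.
Then q_F = (160 - 79)/2 = 81/2.
Total output Q = 239/2, so price P = 164 - 239/2 = 89/2.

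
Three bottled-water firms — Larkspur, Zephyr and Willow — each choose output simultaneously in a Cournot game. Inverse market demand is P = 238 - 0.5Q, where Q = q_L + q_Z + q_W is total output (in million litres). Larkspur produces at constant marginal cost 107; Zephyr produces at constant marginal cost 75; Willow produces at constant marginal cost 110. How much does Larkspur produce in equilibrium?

51

Larkspur's profit: π_L = (238 - 0.5Q)q_L - (107q_L). Setting ∂π_L/∂q_L = 0: 131 - q_L - (1/2)(q_Z + q_W) = 0.
Zephyr's first-order condition: 163 - q_Z - (1/2)(q_L + q_W) = 0.
Willow's profit: π_W = (238 - 0.5Q)q_W - (110q_W). Setting ∂π_W/∂q_W = 0: 128 - q_W - (1/2)(q_L + q_Z) = 0.
Adding the 3 conditions: 422 − Q − Q = 0, i.e. Q = 211.
Back-substituting: q_L = (131 − 211/2)/(1/2) = 51, q_Z = (163 − 211/2)/(1/2) = 115, q_W = (128 − 211/2)/(1/2) = 45.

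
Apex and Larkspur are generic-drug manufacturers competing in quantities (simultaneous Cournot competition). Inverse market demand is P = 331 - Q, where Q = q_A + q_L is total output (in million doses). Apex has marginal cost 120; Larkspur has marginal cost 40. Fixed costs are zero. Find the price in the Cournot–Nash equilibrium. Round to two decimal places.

Apex's profit: π_A = (331 - Q)q_A - (120q_A). Setting ∂π_A/∂q_A = 0: 211 - 2q_A - (q_L) = 0.
Larkspur's profit: π_L = (331 - Q)q_L - (40q_L). Setting ∂π_L/∂q_L = 0: 291 - 2q_L - (q_A) = 0.
So q_A = (211 - q_L)/2 and q_L = (291 - q_A)/2.
Solving the pair: q_A = 131/3, q_L = 371/3.
Total output Q = 502/3, so price P = 331 - 502/3 = 491/3.

163.67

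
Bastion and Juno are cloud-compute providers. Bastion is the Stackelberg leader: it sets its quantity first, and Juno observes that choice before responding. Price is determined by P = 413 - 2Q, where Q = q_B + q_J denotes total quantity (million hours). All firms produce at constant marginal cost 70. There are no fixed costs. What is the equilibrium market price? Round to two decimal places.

The follower Juno best-responds to any q_B: π_J = (413 - 2Q)q_J - 70q_J.
∂π_J/∂q_J = 343 - 2q_B - 4q_J = 0 gives the reaction function q_J = (343 - 2q_B)/4.
Bastion substitutes q_J(q_B) into its own profit: π_B = q_B(413 - 2q_B - (343 - 2q_B)/2) - 70q_B = (483/2 - q_B)q_B - 70q_B.
Leader FOC: 343/2 - 2q_B = 0, so q_B = 343/4.
Then q_J = (343 - 2·(343/4))/4 = 343/8.
Total output Q = 1029/8, so price P = 413 - 2·(1029/8) = 623/4.

155.75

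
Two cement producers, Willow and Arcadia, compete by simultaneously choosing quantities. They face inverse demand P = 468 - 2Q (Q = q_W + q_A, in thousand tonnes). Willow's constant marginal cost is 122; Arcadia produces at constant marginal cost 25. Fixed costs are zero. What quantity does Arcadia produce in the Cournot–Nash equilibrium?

Willow's profit: π_W = (468 - 2Q)q_W - (122q_W). Setting ∂π_W/∂q_W = 0: 346 - 4q_W - 2(q_A) = 0.
Arcadia's profit: π_A = (468 - 2Q)q_A - (25q_A). Setting ∂π_A/∂q_A = 0: 443 - 4q_A - 2(q_W) = 0.
Best responses: q_W = (346 - 2q_A)/4, q_A = (443 - 2q_W)/4.
Substituting one into the other gives q_W = 83/2 and q_A = 90.

90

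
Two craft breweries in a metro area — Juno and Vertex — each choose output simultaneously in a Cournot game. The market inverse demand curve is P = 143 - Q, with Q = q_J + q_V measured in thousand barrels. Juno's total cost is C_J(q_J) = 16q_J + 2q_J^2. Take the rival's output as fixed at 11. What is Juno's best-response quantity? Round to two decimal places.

19.33

With the rival's output fixed at 11, Juno's profit is π_J = (143 - 11 - q_J)q_J - (16q_J + 2q_J²) = (132 - q_J)q_J - (16q_J + 2q_J²).
∂π_J/∂q_J = 116 - 6q_J = 0, so q_J = 58/3.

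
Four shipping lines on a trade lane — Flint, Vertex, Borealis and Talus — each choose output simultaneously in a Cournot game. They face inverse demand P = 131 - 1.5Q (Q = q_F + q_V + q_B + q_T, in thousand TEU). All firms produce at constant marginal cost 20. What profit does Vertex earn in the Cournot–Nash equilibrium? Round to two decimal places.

328.56

A representative firm's profit is π_i = q_i(131 - 1.5Q) - 20q_i.
First-order condition (treating rivals' output as given): 111 - 3q_i - (3/2)·Σ_{j≠i} q_j = 0.
By symmetry each firm produces the same amount; substituting Σ_{j≠i} q_j = 3q_i yields q_i = 111/(15/2) = 74/5.
Price P = 131 - (3/2)·(296/5) = 211/5.
Vertex's profit: (211/5 - 20)·(74/5) = 328.5600.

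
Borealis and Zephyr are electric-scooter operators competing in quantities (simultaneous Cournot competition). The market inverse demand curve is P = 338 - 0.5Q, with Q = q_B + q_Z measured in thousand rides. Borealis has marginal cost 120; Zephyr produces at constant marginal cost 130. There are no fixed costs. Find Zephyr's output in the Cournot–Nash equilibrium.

Borealis's profit: π_B = (338 - 0.5Q)q_B - (120q_B). Setting ∂π_B/∂q_B = 0: 218 - q_B - (1/2)(q_Z) = 0.
Zephyr's first-order condition: 208 - q_Z - (1/2)(q_B) = 0.
Best responses: q_B = (218 - (1/2)q_Z), q_Z = (208 - (1/2)q_B).
Solving the pair: q_B = 152, q_Z = 132.

132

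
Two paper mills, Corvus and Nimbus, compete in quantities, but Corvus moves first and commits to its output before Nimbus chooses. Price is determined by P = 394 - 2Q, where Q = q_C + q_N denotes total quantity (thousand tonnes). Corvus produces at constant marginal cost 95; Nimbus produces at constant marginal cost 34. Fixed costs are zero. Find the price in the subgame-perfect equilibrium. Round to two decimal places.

Solve by backward induction. Given q_C, the follower Nimbus maximises π_N = (394 - 2q_C - 2q_N)q_N - 34q_N.
∂π_N/∂q_N = 360 - 2q_C - 4q_N = 0 gives the reaction function q_N = (360 - 2q_C)/4.
The leader anticipates this reaction. Substituting into P = 394 - 2Q gives P = 214 - q_C, so π_C = (214 - q_C)q_C - 95q_C.
Leader FOC: 119 - 2q_C = 0, so q_C = 119/2.
Then q_N = (360 - 2·(119/2))/4 = 241/4.
Total output Q = 479/4, so price P = 394 - 2·(479/4) = 309/2.

154.50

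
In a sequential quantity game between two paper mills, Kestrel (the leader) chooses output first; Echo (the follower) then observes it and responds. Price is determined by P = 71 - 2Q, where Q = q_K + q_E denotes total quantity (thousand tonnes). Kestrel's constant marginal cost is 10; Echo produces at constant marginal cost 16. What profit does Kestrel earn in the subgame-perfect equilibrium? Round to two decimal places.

The follower Echo best-responds to any q_K: π_E = (71 - 2Q)q_E - 16q_E.
Setting the follower's marginal profit to zero, 55 - 2q_K - 4q_E = 0, i.e. q_E = (55 - 2q_K)/4.
The leader anticipates this reaction. Substituting into P = 71 - 2Q gives P = 87/2 - q_K, so π_K = (87/2 - q_K)q_K - 10q_K.
The leader's first-order condition 67/2 - 2q_K = 0 yields q_K = 67/4.
Then q_E = (55 - 2·(67/4))/4 = 43/8.
Price P = 71 - 2·(177/8) = 107/4.
Kestrel's profit: (107/4 - 10)·(67/4) = 280.5625.

280.56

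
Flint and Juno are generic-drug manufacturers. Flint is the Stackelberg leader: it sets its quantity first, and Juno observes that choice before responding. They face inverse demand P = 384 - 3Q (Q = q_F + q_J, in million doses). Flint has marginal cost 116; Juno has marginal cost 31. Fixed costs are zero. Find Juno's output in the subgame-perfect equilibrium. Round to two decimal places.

Solve by backward induction. Given q_F, the follower Juno maximises π_J = (384 - 3q_F - 3q_J)q_J - 31q_J.
∂π_J/∂q_J = 353 - 3q_F - 6q_J = 0 gives the reaction function q_J = (353 - 3q_F)/6.
The leader anticipates this reaction. Substituting into P = 384 - 3Q gives P = 415/2 - (3/2)q_F, so π_F = (415/2 - (3/2)q_F)q_F - 116q_F.
The leader's first-order condition 183/2 - 3q_F = 0 yields q_F = 61/2.
Then q_J = (353 - 3·(61/2))/6 = 523/12.

43.58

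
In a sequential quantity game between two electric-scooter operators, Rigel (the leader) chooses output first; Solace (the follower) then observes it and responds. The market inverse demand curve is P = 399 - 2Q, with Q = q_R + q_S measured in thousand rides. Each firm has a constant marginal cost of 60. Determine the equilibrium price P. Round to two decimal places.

144.75

Solve by backward induction. Given q_R, the follower Solace maximises π_S = (399 - 2q_R - 2q_S)q_S - 60q_S.
∂π_S/∂q_S = 339 - 2q_R - 4q_S = 0 gives the reaction function q_S = (339 - 2q_R)/4.
The leader anticipates this reaction. Substituting into P = 399 - 2Q gives P = 459/2 - q_R, so π_R = (459/2 - q_R)q_R - 60q_R.
The leader's first-order condition 339/2 - 2q_R = 0 yields q_R = 339/4.
Then q_S = (339 - 2·(339/4))/4 = 339/8.
Total output Q = 1017/8, so price P = 399 - 2·(1017/8) = 579/4.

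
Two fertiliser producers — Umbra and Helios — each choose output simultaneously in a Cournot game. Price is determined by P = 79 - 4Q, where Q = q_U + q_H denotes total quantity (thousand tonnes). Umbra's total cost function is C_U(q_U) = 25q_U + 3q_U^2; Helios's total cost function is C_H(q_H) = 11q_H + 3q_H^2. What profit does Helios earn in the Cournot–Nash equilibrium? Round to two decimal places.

Umbra's profit: π_U = (79 - 4Q)q_U - (25q_U + 3q_U²). Setting ∂π_U/∂q_U = 0: 54 - 14q_U - 4(q_H) = 0.
Helios's first-order condition: 68 - 14q_H - 4(q_U) = 0.
Rearranging gives the reaction functions q_U = (54 - 4q_H)/14 and q_H = (68 - 4q_U)/14.
Substituting one into the other gives q_U = 121/45 and q_H = 184/45.
Price P = 79 - 4·(61/9) = 467/9.
Helios's profit: (467/9)·(184/45) - 11·(184/45) - 3(184/45)² = 117.0331.

117.03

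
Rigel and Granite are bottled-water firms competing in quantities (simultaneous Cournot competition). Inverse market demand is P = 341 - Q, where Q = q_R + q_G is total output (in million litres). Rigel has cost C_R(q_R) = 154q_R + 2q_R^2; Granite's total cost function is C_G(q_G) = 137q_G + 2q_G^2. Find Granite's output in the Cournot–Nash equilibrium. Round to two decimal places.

29.63

Rigel's profit: π_R = (341 - Q)q_R - (154q_R + 2q_R²). Setting ∂π_R/∂q_R = 0: 187 - 6q_R - (q_G) = 0.
Granite's profit: π_G = (341 - Q)q_G - (137q_G + 2q_G²). Setting ∂π_G/∂q_G = 0: 204 - 6q_G - (q_R) = 0.
So q_R = (187 - q_G)/6 and q_G = (204 - q_R)/6.
Solving the pair: q_R = 918/35, q_G = 1037/35.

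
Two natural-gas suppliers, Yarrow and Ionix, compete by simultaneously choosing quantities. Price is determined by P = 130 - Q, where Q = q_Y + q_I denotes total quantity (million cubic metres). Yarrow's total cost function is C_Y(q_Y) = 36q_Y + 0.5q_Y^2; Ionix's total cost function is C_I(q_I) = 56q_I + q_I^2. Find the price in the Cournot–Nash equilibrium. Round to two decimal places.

Yarrow's profit: π_Y = (130 - Q)q_Y - (36q_Y + (1/2)q_Y²). Setting ∂π_Y/∂q_Y = 0: 94 - 3q_Y - (q_I) = 0.
Ionix's profit: π_I = (130 - Q)q_I - (56q_I + q_I²). Setting ∂π_I/∂q_I = 0: 74 - 4q_I - (q_Y) = 0.
Best responses: q_Y = (94 - q_I)/3, q_I = (74 - q_Y)/4.
Substituting one into the other gives q_Y = 302/11 and q_I = 128/11.
Total output Q = 430/11, so price P = 130 - 430/11 = 1000/11.

90.91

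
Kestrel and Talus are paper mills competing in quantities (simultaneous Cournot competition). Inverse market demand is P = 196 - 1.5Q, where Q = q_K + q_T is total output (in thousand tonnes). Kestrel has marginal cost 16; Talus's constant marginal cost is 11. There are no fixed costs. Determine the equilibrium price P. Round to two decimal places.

74.33

Kestrel's profit: π_K = (196 - 1.5Q)q_K - (16q_K). Setting ∂π_K/∂q_K = 0: 180 - 3q_K - (3/2)(q_T) = 0.
Talus's first-order condition: 185 - 3q_T - (3/2)(q_K) = 0.
Rearranging gives the reaction functions q_K = (180 - (3/2)q_T)/3 and q_T = (185 - (3/2)q_K)/3.
Solving the pair: q_K = 350/9, q_T = 380/9.
Total output Q = 730/9, so price P = 196 - (3/2)·(730/9) = 223/3.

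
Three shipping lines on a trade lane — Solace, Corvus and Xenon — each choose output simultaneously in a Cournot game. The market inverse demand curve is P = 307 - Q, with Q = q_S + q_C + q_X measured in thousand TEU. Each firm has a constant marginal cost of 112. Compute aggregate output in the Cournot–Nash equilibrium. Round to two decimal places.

A representative firm's profit is π_i = q_i(307 - Q) - 112q_i.
Setting ∂π_i/∂q_i = 0 with rivals' quantities fixed: 195 - 2q_i - Σ_{j≠i} q_j = 0.
By symmetry each firm produces the same amount; substituting Σ_{j≠i} q_j = 2q_i yields q_i = 195/4.
Total output Q = 195/4 + 195/4 + 195/4 = 585/4.

146.25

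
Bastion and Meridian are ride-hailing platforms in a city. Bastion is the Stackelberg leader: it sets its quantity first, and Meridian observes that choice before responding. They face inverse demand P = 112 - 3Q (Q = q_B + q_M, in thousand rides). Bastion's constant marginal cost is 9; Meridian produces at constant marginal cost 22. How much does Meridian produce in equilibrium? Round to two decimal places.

The follower Meridian best-responds to any q_B: π_M = (112 - 3Q)q_M - 22q_M.
∂π_M/∂q_M = 90 - 3q_B - 6q_M = 0 gives the reaction function q_M = (90 - 3q_B)/6.
The leader anticipates this reaction. Substituting into P = 112 - 3Q gives P = 67 - (3/2)q_B, so π_B = (67 - (3/2)q_B)q_B - 9q_B.
The leader's first-order condition 58 - 3q_B = 0 yields q_B = 58/3.
Then q_M = (90 - 3·(58/3))/6 = 16/3.

5.33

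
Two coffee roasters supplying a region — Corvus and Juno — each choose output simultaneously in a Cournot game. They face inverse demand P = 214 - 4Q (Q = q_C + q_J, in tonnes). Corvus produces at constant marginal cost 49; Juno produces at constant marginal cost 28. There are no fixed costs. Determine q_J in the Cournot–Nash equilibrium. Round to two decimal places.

17.25

Corvus's profit: π_C = (214 - 4Q)q_C - (49q_C). Setting ∂π_C/∂q_C = 0: 165 - 8q_C - 4(q_J) = 0.
Juno's profit: π_J = (214 - 4Q)q_J - (28q_J). Setting ∂π_J/∂q_J = 0: 186 - 8q_J - 4(q_C) = 0.
Rearranging gives the reaction functions q_C = (165 - 4q_J)/8 and q_J = (186 - 4q_C)/8.
Solving the pair: q_C = 12, q_J = 69/4.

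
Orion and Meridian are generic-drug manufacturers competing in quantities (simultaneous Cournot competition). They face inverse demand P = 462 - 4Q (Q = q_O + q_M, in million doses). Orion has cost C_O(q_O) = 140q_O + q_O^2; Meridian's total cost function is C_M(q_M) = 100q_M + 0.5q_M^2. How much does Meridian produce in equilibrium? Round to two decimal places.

Orion's profit: π_O = (462 - 4Q)q_O - (140q_O + q_O²). Setting ∂π_O/∂q_O = 0: 322 - 10q_O - 4(q_M) = 0.
Meridian's first-order condition: 362 - 9q_M - 4(q_O) = 0.
So q_O = (322 - 4q_M)/10 and q_M = (362 - 4q_O)/9.
Substituting one into the other gives q_O = 725/37 and q_M = 1166/37.

31.51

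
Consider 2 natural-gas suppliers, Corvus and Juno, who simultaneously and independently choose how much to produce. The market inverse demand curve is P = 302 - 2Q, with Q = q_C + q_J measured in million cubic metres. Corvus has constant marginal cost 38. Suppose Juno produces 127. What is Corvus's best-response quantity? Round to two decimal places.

With the rival's output fixed at 127, Corvus's profit is π_C = (302 - 2·127 - 2q_C)q_C - (38q_C) = (48 - 2q_C)q_C - (38q_C).
∂π_C/∂q_C = 10 - 4q_C = 0, so q_C = 5/2.

2.50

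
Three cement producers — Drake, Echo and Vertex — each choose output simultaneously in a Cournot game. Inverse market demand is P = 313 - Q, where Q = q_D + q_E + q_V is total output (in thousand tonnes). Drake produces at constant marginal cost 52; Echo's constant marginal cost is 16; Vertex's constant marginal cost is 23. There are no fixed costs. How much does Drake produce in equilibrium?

Drake's profit: π_D = (313 - Q)q_D - (52q_D). Setting ∂π_D/∂q_D = 0: 261 - 2q_D - (q_E + q_V) = 0.
Echo's first-order condition: 297 - 2q_E - (q_D + q_V) = 0.
Vertex's first-order condition: 290 - 2q_V - (q_D + q_E) = 0.
Adding the 3 conditions: 848 − 2Q − 2Q = 0, i.e. Q = 212.
Back-substituting: q_D = (261 − 212) = 49, q_E = (297 − 212) = 85, q_V = (290 − 212) = 78.

49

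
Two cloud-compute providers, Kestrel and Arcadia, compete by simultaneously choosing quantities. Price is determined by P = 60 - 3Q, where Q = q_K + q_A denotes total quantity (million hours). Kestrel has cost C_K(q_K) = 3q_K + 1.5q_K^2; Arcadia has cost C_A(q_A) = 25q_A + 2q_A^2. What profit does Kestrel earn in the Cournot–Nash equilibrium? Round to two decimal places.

Kestrel's profit: π_K = (60 - 3Q)q_K - (3q_K + (3/2)q_K²). Setting ∂π_K/∂q_K = 0: 57 - 9q_K - 3(q_A) = 0.
Arcadia's profit: π_A = (60 - 3Q)q_A - (25q_A + 2q_A²). Setting ∂π_A/∂q_A = 0: 35 - 10q_A - 3(q_K) = 0.
Best responses: q_K = (57 - 3q_A)/9, q_A = (35 - 3q_K)/10.
Substituting one into the other gives q_K = 155/27 and q_A = 16/9.
Price P = 60 - 3·(203/27) = 337/9.
Kestrel's profit: (337/9)·(155/27) - 3·(155/27) - (3/2)(155/27)² = 148.3025.

148.30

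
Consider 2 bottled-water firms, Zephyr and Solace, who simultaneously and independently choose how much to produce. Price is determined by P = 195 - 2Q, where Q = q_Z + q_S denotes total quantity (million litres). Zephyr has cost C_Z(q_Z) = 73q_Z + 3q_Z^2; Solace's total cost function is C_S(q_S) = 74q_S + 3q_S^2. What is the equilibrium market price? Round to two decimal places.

Zephyr's profit: π_Z = (195 - 2Q)q_Z - (73q_Z + 3q_Z²). Setting ∂π_Z/∂q_Z = 0: 122 - 10q_Z - 2(q_S) = 0.
Solace's first-order condition: 121 - 10q_S - 2(q_Z) = 0.
Rearranging gives the reaction functions q_Z = (122 - 2q_S)/10 and q_S = (121 - 2q_Z)/10.
Solving the pair: q_Z = 163/16, q_S = 161/16.
Total output Q = 81/4, so price P = 195 - 2·(81/4) = 309/2.

154.50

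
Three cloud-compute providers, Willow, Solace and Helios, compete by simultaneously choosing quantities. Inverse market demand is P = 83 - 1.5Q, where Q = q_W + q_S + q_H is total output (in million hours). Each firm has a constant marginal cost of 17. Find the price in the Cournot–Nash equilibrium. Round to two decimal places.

33.50

A representative firm's profit is π_i = q_i(83 - 1.5Q) - 17q_i.
First-order condition (treating rivals' output as given): 66 - 3q_i - (3/2)·Σ_{j≠i} q_j = 0.
By symmetry each firm produces the same amount; substituting Σ_{j≠i} q_j = 2q_i yields q_i = 66/6 = 11.
Total output Q = 33, so price P = 83 - (3/2)·33 = 67/2.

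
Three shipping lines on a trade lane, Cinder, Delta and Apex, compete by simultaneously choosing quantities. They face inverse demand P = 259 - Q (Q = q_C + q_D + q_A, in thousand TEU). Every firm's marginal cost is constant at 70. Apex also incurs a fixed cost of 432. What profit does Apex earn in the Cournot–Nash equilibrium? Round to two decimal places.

A representative firm's profit is π_i = q_i(259 - Q) - 70q_i.
First-order condition (treating rivals' output as given): 189 - 2q_i - Σ_{j≠i} q_j = 0.
With identical firms every q_j equals q_i, so Σ_{j≠i} q_j = 2q_i and 189 = 4q_i, giving q_i = 189/4.
Price P = 259 - 567/4 = 469/4.
Apex's profit: (469/4 - 70)·(189/4) - 432 = 1800.5625.

1800.56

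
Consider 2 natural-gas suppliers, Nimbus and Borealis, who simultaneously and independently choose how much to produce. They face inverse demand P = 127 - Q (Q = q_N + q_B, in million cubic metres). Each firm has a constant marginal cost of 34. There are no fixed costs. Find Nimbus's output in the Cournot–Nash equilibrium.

31

Each firm earns π_i = (127 - Q)q_i - 34q_i.
First-order condition (treating rivals' output as given): 93 - 2q_i - q_j = 0.
By symmetry each firm produces the same amount; substituting q_j = q_i yields q_i = 93/3 = 31.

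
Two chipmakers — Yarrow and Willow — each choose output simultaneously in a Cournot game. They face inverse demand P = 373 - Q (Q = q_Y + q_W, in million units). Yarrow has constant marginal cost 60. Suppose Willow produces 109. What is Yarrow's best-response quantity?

With the rival's output fixed at 109, Yarrow's profit is π_Y = (373 - 109 - q_Y)q_Y - (60q_Y) = (264 - q_Y)q_Y - (60q_Y).
∂π_Y/∂q_Y = 204 - 2q_Y = 0, so q_Y = 102.

102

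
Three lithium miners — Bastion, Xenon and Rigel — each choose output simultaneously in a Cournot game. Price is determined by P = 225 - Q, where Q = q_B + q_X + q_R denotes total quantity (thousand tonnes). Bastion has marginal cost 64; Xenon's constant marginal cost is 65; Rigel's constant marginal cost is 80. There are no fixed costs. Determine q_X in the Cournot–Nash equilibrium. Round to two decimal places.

Bastion's profit: π_B = (225 - Q)q_B - (64q_B). Setting ∂π_B/∂q_B = 0: 161 - 2q_B - (q_X + q_R) = 0.
Xenon's profit: π_X = (225 - Q)q_X - (65q_X). Setting ∂π_X/∂q_X = 0: 160 - 2q_X - (q_B + q_R) = 0.
Rigel's profit: π_R = (225 - Q)q_R - (80q_R). Setting ∂π_R/∂q_R = 0: 145 - 2q_R - (q_B + q_X) = 0.
Summing all 3 equations gives 466 − 4Q = 0, hence Q = 233/2.
Back-substituting: q_B = (161 − 233/2) = 89/2, q_X = (160 − 233/2) = 87/2, q_R = (145 − 233/2) = 57/2.

43.50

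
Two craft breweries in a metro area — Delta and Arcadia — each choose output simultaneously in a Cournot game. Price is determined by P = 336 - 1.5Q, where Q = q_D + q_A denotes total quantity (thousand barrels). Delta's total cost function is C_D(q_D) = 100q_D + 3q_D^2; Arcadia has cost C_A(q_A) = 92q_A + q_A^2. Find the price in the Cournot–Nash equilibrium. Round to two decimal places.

242.81

Delta's profit: π_D = (336 - 1.5Q)q_D - (100q_D + 3q_D²). Setting ∂π_D/∂q_D = 0: 236 - 9q_D - (3/2)(q_A) = 0.
Arcadia's first-order condition: 244 - 5q_A - (3/2)(q_D) = 0.
Rearranging gives the reaction functions q_D = (236 - (3/2)q_A)/9 and q_A = (244 - (3/2)q_D)/5.
Solving the pair: q_D = 19.0409, q_A = 43.0877.
Total output Q = 62.1287, so price P = 336 - (3/2)·62.1287 = 242.8070.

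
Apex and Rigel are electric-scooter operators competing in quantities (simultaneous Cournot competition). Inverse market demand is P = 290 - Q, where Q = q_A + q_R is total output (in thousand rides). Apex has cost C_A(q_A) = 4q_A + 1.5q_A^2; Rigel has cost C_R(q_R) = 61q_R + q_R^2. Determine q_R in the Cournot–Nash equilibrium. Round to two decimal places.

45.21

Apex's profit: π_A = (290 - Q)q_A - (4q_A + (3/2)q_A²). Setting ∂π_A/∂q_A = 0: 286 - 5q_A - (q_R) = 0.
Rigel's first-order condition: 229 - 4q_R - (q_A) = 0.
So q_A = (286 - q_R)/5 and q_R = (229 - q_A)/4.
Solving the pair: q_A = 915/19, q_R = 859/19.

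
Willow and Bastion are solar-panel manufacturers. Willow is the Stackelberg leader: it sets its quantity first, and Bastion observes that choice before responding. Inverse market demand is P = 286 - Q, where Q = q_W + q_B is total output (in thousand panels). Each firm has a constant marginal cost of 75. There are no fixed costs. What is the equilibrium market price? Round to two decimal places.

The follower Bastion best-responds to any q_W: π_B = (286 - Q)q_B - 75q_B.
∂π_B/∂q_B = 211 - q_W - 2q_B = 0 gives the reaction function q_B = (211 - q_W)/2.
The leader anticipates this reaction. Substituting into P = 286 - Q gives P = 361/2 - (1/2)q_W, so π_W = (361/2 - (1/2)q_W)q_W - 75q_W.
Leader FOC: 211/2 - q_W = 0, so q_W = 211/2.
Then q_B = (211 - 211/2)/2 = 211/4.
Total output Q = 633/4, so price P = 286 - 633/4 = 511/4.

127.75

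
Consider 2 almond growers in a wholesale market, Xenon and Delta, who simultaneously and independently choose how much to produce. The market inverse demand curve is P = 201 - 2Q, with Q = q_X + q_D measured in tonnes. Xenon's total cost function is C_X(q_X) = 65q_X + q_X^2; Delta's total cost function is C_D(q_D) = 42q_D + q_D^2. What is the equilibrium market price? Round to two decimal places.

Xenon's profit: π_X = (201 - 2Q)q_X - (65q_X + q_X²). Setting ∂π_X/∂q_X = 0: 136 - 6q_X - 2(q_D) = 0.
Delta's first-order condition: 159 - 6q_D - 2(q_X) = 0.
Best responses: q_X = (136 - 2q_D)/6, q_D = (159 - 2q_X)/6.
Solving the pair: q_X = 249/16, q_D = 341/16.
Total output Q = 295/8, so price P = 201 - 2·(295/8) = 509/4.

127.25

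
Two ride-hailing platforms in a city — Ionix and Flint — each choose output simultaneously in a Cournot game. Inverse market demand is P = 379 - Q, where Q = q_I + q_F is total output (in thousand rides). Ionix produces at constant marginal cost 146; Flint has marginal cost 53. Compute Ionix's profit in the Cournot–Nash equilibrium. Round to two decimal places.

Ionix's profit: π_I = (379 - Q)q_I - (146q_I). Setting ∂π_I/∂q_I = 0: 233 - 2q_I - (q_F) = 0.
Flint's first-order condition: 326 - 2q_F - (q_I) = 0.
Best responses: q_I = (233 - q_F)/2, q_F = (326 - q_I)/2.
Substituting one into the other gives q_I = 140/3 and q_F = 419/3.
Price P = 379 - 559/3 = 578/3.
Ionix's profit: (578/3 - 146)·(140/3) = 2177.7778.

2177.78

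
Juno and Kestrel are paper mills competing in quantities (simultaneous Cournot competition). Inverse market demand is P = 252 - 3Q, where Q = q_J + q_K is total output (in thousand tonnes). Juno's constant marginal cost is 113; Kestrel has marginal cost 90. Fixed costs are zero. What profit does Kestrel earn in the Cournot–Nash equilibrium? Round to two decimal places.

Juno's profit: π_J = (252 - 3Q)q_J - (113q_J). Setting ∂π_J/∂q_J = 0: 139 - 6q_J - 3(q_K) = 0.
Kestrel's profit: π_K = (252 - 3Q)q_K - (90q_K). Setting ∂π_K/∂q_K = 0: 162 - 6q_K - 3(q_J) = 0.
So q_J = (139 - 3q_K)/6 and q_K = (162 - 3q_J)/6.
Substituting one into the other gives q_J = 116/9 and q_K = 185/9.
Price P = 252 - 3·(301/9) = 455/3.
Kestrel's profit: (455/3 - 90)·(185/9) = 1267.5926.

1267.59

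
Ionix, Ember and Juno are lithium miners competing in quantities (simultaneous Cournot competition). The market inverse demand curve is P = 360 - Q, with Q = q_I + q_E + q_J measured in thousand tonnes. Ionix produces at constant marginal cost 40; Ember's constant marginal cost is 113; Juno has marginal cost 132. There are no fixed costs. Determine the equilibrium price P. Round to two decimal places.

161.25

Ionix's profit: π_I = (360 - Q)q_I - (40q_I). Setting ∂π_I/∂q_I = 0: 320 - 2q_I - (q_E + q_J) = 0.
Ember's first-order condition: 247 - 2q_E - (q_I + q_J) = 0.
Juno's profit: π_J = (360 - Q)q_J - (132q_J). Setting ∂π_J/∂q_J = 0: 228 - 2q_J - (q_I + q_E) = 0.
Summing all 3 equations gives 795 − 4Q = 0, hence Q = 795/4.
Back-substituting: q_I = (320 − 795/4) = 485/4, q_E = (247 − 795/4) = 193/4, q_J = (228 − 795/4) = 117/4.
Total output Q = 795/4, so price P = 360 - 795/4 = 645/4.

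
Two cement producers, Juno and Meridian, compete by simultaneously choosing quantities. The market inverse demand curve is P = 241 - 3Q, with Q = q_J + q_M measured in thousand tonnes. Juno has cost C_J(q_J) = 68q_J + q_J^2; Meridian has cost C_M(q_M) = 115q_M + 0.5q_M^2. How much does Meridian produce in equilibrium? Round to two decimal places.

Juno's profit: π_J = (241 - 3Q)q_J - (68q_J + q_J²). Setting ∂π_J/∂q_J = 0: 173 - 8q_J - 3(q_M) = 0.
Meridian's profit: π_M = (241 - 3Q)q_M - (115q_M + (1/2)q_M²). Setting ∂π_M/∂q_M = 0: 126 - 7q_M - 3(q_J) = 0.
Best responses: q_J = (173 - 3q_M)/8, q_M = (126 - 3q_J)/7.
Solving the pair: q_J = 833/47, q_M = 489/47.

10.40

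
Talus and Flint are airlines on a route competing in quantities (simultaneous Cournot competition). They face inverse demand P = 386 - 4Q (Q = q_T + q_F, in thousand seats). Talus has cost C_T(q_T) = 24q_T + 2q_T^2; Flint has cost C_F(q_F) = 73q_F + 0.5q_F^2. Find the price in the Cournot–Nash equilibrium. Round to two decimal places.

Talus's profit: π_T = (386 - 4Q)q_T - (24q_T + 2q_T²). Setting ∂π_T/∂q_T = 0: 362 - 12q_T - 4(q_F) = 0.
Flint's profit: π_F = (386 - 4Q)q_F - (73q_F + (1/2)q_F²). Setting ∂π_F/∂q_F = 0: 313 - 9q_F - 4(q_T) = 0.
Best responses: q_T = (362 - 4q_F)/12, q_F = (313 - 4q_T)/9.
Substituting one into the other gives q_T = 1003/46 and q_F = 577/23.
Total output Q = 46.8913, so price P = 386 - 4·46.8913 = 198.4348.

198.43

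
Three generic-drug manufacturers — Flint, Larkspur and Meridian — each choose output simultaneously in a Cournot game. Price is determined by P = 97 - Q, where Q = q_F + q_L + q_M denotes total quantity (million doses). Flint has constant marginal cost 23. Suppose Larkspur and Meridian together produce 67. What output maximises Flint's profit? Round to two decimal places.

3.50

With rivals' combined output fixed at 67, Flint's profit is π_F = (97 - 67 - q_F)q_F - (23q_F) = (30 - q_F)q_F - (23q_F).
∂π_F/∂q_F = 7 - 2q_F = 0, so q_F = 7/2.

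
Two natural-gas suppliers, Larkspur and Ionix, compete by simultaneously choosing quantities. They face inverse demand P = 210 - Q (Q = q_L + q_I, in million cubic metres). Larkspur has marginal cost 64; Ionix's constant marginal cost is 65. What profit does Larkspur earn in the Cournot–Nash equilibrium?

Larkspur's profit: π_L = (210 - Q)q_L - (64q_L). Setting ∂π_L/∂q_L = 0: 146 - 2q_L - (q_I) = 0.
Ionix's first-order condition: 145 - 2q_I - (q_L) = 0.
Rearranging gives the reaction functions q_L = (146 - q_I)/2 and q_I = (145 - q_L)/2.
Solving the pair: q_L = 49, q_I = 48.
Price P = 210 - 97 = 113.
Larkspur's profit: (113 - 64)·49 = 2401.

2401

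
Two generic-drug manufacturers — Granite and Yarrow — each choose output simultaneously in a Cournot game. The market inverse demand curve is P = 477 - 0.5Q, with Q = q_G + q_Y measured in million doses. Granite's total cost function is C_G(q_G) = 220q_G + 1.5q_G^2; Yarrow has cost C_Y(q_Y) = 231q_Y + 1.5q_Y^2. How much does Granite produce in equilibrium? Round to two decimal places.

57.46

Granite's profit: π_G = (477 - 0.5Q)q_G - (220q_G + (3/2)q_G²). Setting ∂π_G/∂q_G = 0: 257 - 4q_G - (1/2)(q_Y) = 0.
Yarrow's first-order condition: 246 - 4q_Y - (1/2)(q_G) = 0.
So q_G = (257 - (1/2)q_Y)/4 and q_Y = (246 - (1/2)q_G)/4.
Solving the pair: q_G = 57.4603, q_Y = 54.3175.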